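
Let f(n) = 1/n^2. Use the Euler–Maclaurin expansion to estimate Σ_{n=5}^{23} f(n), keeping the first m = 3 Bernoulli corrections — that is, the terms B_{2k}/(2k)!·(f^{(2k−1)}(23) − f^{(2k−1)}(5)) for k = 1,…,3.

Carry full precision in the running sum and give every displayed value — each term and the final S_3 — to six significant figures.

Integral: ∫_5^23 1/x^2 dx = 0.156522.
Boundary: ½(f(5) + f(23)) = ½(0.0400000 + 0.00189036) = 0.0209452.
So far: 0.177467.
k=1: B_{2}/(2)! × [f^{(1)}(23) − f^{(1)}(5)] = 1/12 × (-0.000164379 − (-0.0160000)) = 0.00131964.
Running total after k=1: 0.178787.
k=2: B_{4}/(4)! × [f^{(3)}(23) − f^{(3)}(5)] = −1/720 × (-3.72883e-06 − (-0.00768000)) = -1.06615e-05.
Running total after k=2: 0.178776.
k=3: B_{6}/(6)! × [f^{(5)}(23) − f^{(5)}(5)] = 1/30240 × (-2.11465e-07 − (-0.00921600)) = 3.04755e-07.

S_3 ≈ 0.178776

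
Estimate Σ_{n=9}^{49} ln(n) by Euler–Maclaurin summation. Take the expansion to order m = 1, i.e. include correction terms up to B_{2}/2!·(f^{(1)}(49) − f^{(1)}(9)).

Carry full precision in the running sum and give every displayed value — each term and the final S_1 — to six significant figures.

S_1 ≈ 133.961

∫_9^49 ln(x) dx evaluates to 130.924.
Boundary: ½(f(9) + f(49)) = ½(2.19722 + 3.89182) = 3.04452.
Integral + boundary = 133.969.
k=1: B_{2}/(2)! × [f^{(1)}(49) − f^{(1)}(9)] = 1/12 × (0.0204082 − 0.111111) = -0.00755858.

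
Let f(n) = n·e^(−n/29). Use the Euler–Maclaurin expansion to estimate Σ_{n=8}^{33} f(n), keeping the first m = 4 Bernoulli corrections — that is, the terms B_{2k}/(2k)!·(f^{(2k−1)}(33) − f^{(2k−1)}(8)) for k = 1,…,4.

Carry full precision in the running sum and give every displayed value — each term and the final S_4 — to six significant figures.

∫_8^33 x·e^(−x/29) dx evaluates to 238.093.
Endpoint term: (f(8) + f(33))/2 = (6.07134 + 10.5759)/2 = 8.32361.
Running total after boundary: 246.417.
Correction k=1: B_{2}/2! · (f^{(1)}(33) − f^{(1)}(8)) = 1/12 · (-0.0442043 − 0.549561) = -0.0494804.
Partial sum through k=1: 246.367.
Correction k=2: B_{4}/4! · (f^{(3)}(33) − f^{(3)}(8)) = −1/720 · (0.000709582 − 0.00245826) = 2.42872e-06.
Partial sum through k=2: 246.367.
Correction k=3: B_{6}/6! · (f^{(5)}(33) − f^{(5)}(8)) = 1/30240 · (1.74997e-06 − 5.06903e-06) = -1.09757e-10.
Partial sum through k=3: 246.367.
Correction k=4: B_{8}/8! · (f^{(7)}(33) − f^{(7)}(8)) = −1/1209600 · (3.15839e-09 − 8.57913e-09) = 4.48143e-15.

S_4 ≈ 246.367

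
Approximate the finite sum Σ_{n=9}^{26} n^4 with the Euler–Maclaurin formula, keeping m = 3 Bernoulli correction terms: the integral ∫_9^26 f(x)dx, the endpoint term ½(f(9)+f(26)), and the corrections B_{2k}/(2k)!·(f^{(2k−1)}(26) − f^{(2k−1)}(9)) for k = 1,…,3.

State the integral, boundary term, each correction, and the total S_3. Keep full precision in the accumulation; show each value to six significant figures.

S_3 ≈ 2.60185e+06

The integral term ∫_9^26 x^4 dx = 2.36447e+06.
Endpoint term: (f(9) + f(26))/2 = (6561.00 + 456976)/2 = 231768.
Running total after boundary: 2.59623e+06.
Order-1 term: 1/12 · (70304.0 − 2916.00) = 5615.67.
Partial sum through k=1: 2.60185e+06.
Order-2 term: −1/720 · (624.000 − 216.000) = -0.566667.
Partial sum through k=2: 2.60185e+06.
Order-3 term: 1/30240 · (0.00000 − 0.00000) = 0.00000.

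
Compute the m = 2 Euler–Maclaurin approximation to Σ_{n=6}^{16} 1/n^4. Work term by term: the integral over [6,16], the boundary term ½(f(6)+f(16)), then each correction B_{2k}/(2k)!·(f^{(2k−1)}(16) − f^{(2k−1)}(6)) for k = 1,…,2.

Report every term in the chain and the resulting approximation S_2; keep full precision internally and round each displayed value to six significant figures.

Integral: ∫_6^16 1/x^4 dx = 0.00146183.
Endpoint term: (f(6) + f(16))/2 = (0.000771605 + 1.52588e-05)/2 = 0.000393432.
So far: 0.00185526.
Order-1 term: 1/12 · (-3.81470e-06 − (-0.000514403)) = 4.25490e-05.
Partial sum through k=1: 0.00189781.
Order-2 term: −1/720 · (-4.47035e-07 − (-0.000428669)) = -5.94753e-07.

S_2 ≈ 0.00189722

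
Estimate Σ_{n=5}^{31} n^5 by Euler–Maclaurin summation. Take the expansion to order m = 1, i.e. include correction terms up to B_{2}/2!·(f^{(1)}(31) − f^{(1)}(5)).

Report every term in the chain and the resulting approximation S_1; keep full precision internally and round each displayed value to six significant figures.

S_1 ≈ 1.62615e+08

The integral term ∫_5^31 x^5 dx = 1.47915e+08.
Endpoint term: (f(5) + f(31))/2 = (3125.00 + 2.86292e+07)/2 = 1.43161e+07.
Running total after boundary: 1.62231e+08.
Order-1 term: 1/12 · (4.61760e+06 − 3125.00) = 384540.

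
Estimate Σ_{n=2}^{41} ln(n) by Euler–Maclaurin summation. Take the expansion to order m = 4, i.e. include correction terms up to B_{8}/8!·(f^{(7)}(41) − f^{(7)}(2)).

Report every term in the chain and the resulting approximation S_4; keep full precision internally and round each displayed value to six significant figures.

Integral: ∫_2^41 ln(x) dx = 111.870.
Boundary: ½(f(2) + f(41)) = ½(0.693147 + 3.71357) = 2.20336.
So far: 114.074.
Order-1 term: 1/12 · (0.0243902 − 0.500000) = -0.0396341.
After k=1: 114.034.
Order-2 term: −1/720 · (2.90187e-05 − 0.250000) = 0.000347182.
After k=2: 114.034.
Order-3 term: 1/30240 · (2.07153e-07 − 0.750000) = -2.48016e-05.
After k=3: 114.034.
Order-4 term: −1/1209600 · (3.69697e-09 − 5.62500) = 4.65030e-06.

S_4 ≈ 114.034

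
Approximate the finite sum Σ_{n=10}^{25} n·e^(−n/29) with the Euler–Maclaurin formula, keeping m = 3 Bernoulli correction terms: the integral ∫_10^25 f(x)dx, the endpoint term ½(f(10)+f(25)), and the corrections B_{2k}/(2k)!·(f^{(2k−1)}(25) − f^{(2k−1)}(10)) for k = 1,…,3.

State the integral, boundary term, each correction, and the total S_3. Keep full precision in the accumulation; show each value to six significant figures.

S_3 ≈ 148.620

Integral: ∫_10^25 x·e^(−x/29) dx = 139.833.
Boundary: ½(f(10) + f(25)) = ½(7.08342 + 10.5572) = 8.82031.
Integral + boundary = 148.653.
Order-1 term: 1/12 · (0.0582465 − 0.464086) = -0.0338200.
Partial sum through k=1: 148.620.
Order-2 term: −1/720 · (0.00107351 − 0.00223635) = 1.61506e-06.
Partial sum through k=2: 148.620.
Order-3 term: 1/30240 · (2.47058e-06 − 4.66216e-06) = -7.24727e-11.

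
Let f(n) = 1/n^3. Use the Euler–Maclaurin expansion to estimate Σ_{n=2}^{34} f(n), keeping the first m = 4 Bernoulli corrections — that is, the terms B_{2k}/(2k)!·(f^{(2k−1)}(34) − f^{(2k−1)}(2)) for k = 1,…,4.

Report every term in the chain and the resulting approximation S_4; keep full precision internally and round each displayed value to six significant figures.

Integral: ∫_2^34 1/x^3 dx = 0.124567.
½[f(2) + f(34)] = ½[0.125000 + 2.54427e-05] = 0.0625127.
Running total after boundary: 0.187080.
Correction k=1: B_{2}/2! · (f^{(1)}(34) − f^{(1)}(2)) = 1/12 · (-2.24494e-06 − (-0.187500)) = 0.0156248.
Running total after k=1: 0.202705.
Correction k=2: B_{4}/4! · (f^{(3)}(34) − f^{(3)}(2)) = −1/720 · (-3.88399e-08 − (-0.937500)) = -0.00130208.
Running total after k=2: 0.201403.
Correction k=3: B_{6}/6! · (f^{(5)}(34) − f^{(5)}(2)) = 1/30240 · (-1.41114e-09 − (-9.84375)) = 0.000325521.
Running total after k=3: 0.201728.
Correction k=4: B_{8}/8! · (f^{(7)}(34) − f^{(7)}(2)) = −1/1209600 · (-8.78909e-11 − (-177.188)) = -0.000146484.

S_4 ≈ 0.201582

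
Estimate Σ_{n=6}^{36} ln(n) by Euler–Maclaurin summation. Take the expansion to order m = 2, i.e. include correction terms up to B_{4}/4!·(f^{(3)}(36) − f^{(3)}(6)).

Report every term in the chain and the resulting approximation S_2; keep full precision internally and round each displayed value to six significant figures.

S_2 ≈ 90.9322

Integral: ∫_6^36 ln(x) dx = 88.2561.
½[f(6) + f(36)] = ½[1.79176 + 3.58352] = 2.68764.
So far: 90.9438.
Correction k=1: B_{2}/2! · (f^{(1)}(36) − f^{(1)}(6)) = 1/12 · (0.0277778 − 0.166667) = -0.0115741.
Running total after k=1: 90.9322.
Correction k=2: B_{4}/4! · (f^{(3)}(36) − f^{(3)}(6)) = −1/720 · (4.28669e-05 − 0.00925926) = 1.28005e-05.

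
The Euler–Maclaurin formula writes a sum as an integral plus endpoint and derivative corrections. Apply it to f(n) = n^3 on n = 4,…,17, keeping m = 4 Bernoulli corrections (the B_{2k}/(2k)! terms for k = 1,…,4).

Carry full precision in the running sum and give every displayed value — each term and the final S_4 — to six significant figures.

Integral: ∫_4^17 x^3 dx = 20816.2.
Endpoint term: (f(4) + f(17))/2 = (64.0000 + 4913.00)/2 = 2488.50.
Running total after boundary: 23304.8.
Correction k=1: B_{2}/2! · (f^{(1)}(17) − f^{(1)}(4)) = 1/12 · (867.000 − 48.0000) = 68.2500.
Running total after k=1: 23373.0.
Correction k=2: B_{4}/4! · (f^{(3)}(17) − f^{(3)}(4)) = −1/720 · (6.00000 − 6.00000) = 0.00000.
Running total after k=2: 23373.0.
Correction k=3: B_{6}/6! · (f^{(5)}(17) − f^{(5)}(4)) = 1/30240 · (0.00000 − 0.00000) = 0.00000.
Running total after k=3: 23373.0.
Correction k=4: B_{8}/8! · (f^{(7)}(17) − f^{(7)}(4)) = −1/1209600 · (0.00000 − 0.00000) = 0.00000.

S_4 ≈ 23373.0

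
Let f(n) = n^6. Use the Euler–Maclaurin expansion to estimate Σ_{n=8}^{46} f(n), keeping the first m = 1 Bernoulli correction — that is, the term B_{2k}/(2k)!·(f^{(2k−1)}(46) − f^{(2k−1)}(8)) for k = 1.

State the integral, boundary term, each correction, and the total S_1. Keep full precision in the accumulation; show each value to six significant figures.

Integral: ∫_8^46 x^6 dx = 6.22594e+10.
Boundary: ½(f(8) + f(46)) = ½(262144 + 9.47430e+09) = 4.73728e+09.
Running total after boundary: 6.69966e+10.
k=1: B_{2}/(2)! × [f^{(1)}(46) − f^{(1)}(8)] = 1/12 × (1.23578e+09 − 196608) = 1.02965e+08.

S_1 ≈ 6.70996e+10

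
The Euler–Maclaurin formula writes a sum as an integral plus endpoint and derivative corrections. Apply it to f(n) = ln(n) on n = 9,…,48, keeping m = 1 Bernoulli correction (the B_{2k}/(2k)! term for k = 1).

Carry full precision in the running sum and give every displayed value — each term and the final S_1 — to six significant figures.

The integral term ∫_9^48 ln(x) dx = 127.043.
½[f(9) + f(48)] = ½[2.19722 + 3.87120] = 3.03421.
Running total after boundary: 130.077.
k=1: B_{2}/(2)! × [f^{(1)}(48) − f^{(1)}(9)] = 1/12 × (0.0208333 − 0.111111) = -0.00752315.

S_1 ≈ 130.069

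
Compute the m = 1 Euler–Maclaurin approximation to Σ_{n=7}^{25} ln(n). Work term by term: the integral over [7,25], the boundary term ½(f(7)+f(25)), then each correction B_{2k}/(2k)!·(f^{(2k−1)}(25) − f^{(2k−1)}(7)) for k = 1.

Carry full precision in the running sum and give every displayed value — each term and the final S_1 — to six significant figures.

S_1 ≈ 51.4243

The integral term ∫_7^25 ln(x) dx = 48.8505.
½[f(7) + f(25)] = ½[1.94591 + 3.21888] = 2.58239.
Running total after boundary: 51.4329.
k=1: B_{2}/(2)! × [f^{(1)}(25) − f^{(1)}(7)] = 1/12 × (0.0400000 − 0.142857) = -0.00857143.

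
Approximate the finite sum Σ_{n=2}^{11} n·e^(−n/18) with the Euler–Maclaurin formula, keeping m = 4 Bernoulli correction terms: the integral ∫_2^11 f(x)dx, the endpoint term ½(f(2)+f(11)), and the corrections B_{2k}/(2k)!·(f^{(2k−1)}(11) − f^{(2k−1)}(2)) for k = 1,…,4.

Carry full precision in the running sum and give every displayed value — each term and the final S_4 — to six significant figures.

Integral: ∫_2^11 x·e^(−x/18) dx = 38.8280.
½[f(2) + f(11)] = ½[1.78968 + 5.97022] = 3.87995.
Integral + boundary = 42.7079.
k=1: B_{2}/(2)! × [f^{(1)}(11) − f^{(1)}(2)] = 1/12 × (0.211068 − 0.795413) = -0.0486954.
Running total after k=1: 42.6592.
k=2: B_{4}/(4)! × [f^{(3)}(11) − f^{(3)}(2)] = −1/720 × (0.00400174 − 0.00797868) = 5.52353e-06.
Running total after k=2: 42.6592.
k=3: B_{6}/(6)! × [f^{(5)}(11) − f^{(5)}(2)] = 1/30240 × (2.26915e-05 − 4.16740e-05) = -6.27730e-10.
Running total after k=3: 42.6592.
k=4: B_{8}/(8)! × [f^{(7)}(11) − f^{(7)}(2)] = −1/1209600 × (1.01950e-07 − 1.81242e-07) = 6.55522e-14.

S_4 ≈ 42.6592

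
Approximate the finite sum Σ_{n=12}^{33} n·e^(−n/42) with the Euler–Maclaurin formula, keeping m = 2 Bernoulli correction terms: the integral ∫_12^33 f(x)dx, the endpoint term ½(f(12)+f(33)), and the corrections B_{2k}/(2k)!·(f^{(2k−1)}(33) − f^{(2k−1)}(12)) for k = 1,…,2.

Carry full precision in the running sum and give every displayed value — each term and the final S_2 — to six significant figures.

S_2 ≈ 280.592

The integral term ∫_12^33 x·e^(−x/42) dx = 268.599.
Endpoint term: (f(12) + f(33))/2 = (9.01773 + 15.0412)/2 = 12.0295.
So far: 280.629.
k=1: B_{2}/(2)! × [f^{(1)}(33) − f^{(1)}(12)] = 1/12 × (0.0976701 − 0.536769) = -0.0365916.
Running total after k=1: 280.592.
k=2: B_{4}/(4)! × [f^{(3)}(33) − f^{(3)}(12)] = −1/720 × (0.000572142 − 0.00115631) = 8.11339e-07.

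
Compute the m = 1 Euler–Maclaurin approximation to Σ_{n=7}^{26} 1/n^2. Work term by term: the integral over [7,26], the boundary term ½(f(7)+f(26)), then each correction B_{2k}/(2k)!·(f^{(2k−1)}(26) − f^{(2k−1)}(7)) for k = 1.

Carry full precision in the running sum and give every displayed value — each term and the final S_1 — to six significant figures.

S_1 ≈ 0.115816

Integral: ∫_7^26 1/x^2 dx = 0.104396.
Boundary: ½(f(7) + f(26)) = ½(0.0204082 + 0.00147929) = 0.0109437.
Integral + boundary = 0.115339.
Order-1 term: 1/12 · (-0.000113792 − (-0.00583090)) = 0.000476426.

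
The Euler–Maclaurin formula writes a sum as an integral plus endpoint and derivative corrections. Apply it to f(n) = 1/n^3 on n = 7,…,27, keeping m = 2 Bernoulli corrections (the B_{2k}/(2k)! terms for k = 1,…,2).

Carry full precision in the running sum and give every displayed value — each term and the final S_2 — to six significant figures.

S_2 ≈ 0.0111043

The integral term ∫_7^27 1/x^3 dx = 0.00951821.
Endpoint term: (f(7) + f(27))/2 = (0.00291545 + 5.08053e-05)/2 = 0.00148313.
So far: 0.0110013.
k=1: B_{2}/(2)! × [f^{(1)}(27) − f^{(1)}(7)] = 1/12 × (-5.64503e-06 − (-0.00124948)) = 0.000103653.
Running total after k=1: 0.0111050.
k=2: B_{4}/(4)! × [f^{(3)}(27) − f^{(3)}(7)] = −1/720 × (-1.54870e-07 − (-0.000509992)) = -7.08107e-07.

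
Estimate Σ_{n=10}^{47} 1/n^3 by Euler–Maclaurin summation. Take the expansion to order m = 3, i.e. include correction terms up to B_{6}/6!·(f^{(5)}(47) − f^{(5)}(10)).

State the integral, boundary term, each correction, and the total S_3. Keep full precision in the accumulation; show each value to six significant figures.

Integral: ∫_10^47 1/x^3 dx = 0.00477365.
½[f(10) + f(47)] = ½[0.00100000 + 9.63178e-06] = 0.000504816.
Integral + boundary = 0.00527847.
Correction k=1: B_{2}/2! · (f^{(1)}(47) − f^{(1)}(10)) = 1/12 · (-6.14794e-07 − (-0.000300000)) = 2.49488e-05.
After k=1: 0.00530342.
Correction k=2: B_{4}/4! · (f^{(3)}(47) − f^{(3)}(10)) = −1/720 · (-5.56627e-09 − (-6.00000e-05)) = -8.33256e-08.
After k=2: 0.00530333.
Correction k=3: B_{6}/6! · (f^{(5)}(47) − f^{(5)}(10)) = 1/30240 · (-1.05832e-10 − (-2.52000e-05)) = 8.33330e-10.

S_3 ≈ 0.00530334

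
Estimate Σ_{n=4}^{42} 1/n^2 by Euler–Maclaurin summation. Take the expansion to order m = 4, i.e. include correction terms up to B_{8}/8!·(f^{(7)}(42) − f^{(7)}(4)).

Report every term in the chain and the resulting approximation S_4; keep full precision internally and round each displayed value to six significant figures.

∫_4^42 1/x^2 dx evaluates to 0.226190.
½[f(4) + f(42)] = ½[0.0625000 + 0.000566893] = 0.0315334.
So far: 0.257724.
Correction k=1: B_{2}/2! · (f^{(1)}(42) − f^{(1)}(4)) = 1/12 · (-2.69949e-05 − (-0.0312500)) = 0.00260192.
Partial sum through k=1: 0.260326.
Correction k=2: B_{4}/4! · (f^{(3)}(42) − f^{(3)}(4)) = −1/720 · (-1.83639e-07 − (-0.0234375)) = -3.25518e-05.
Partial sum through k=2: 0.260293.
Correction k=3: B_{6}/6! · (f^{(5)}(42) − f^{(5)}(4)) = 1/30240 · (-3.12311e-09 − (-0.0439453)) = 1.45322e-06.
Partial sum through k=3: 0.260295.
Correction k=4: B_{8}/8! · (f^{(7)}(42) − f^{(7)}(4)) = −1/1209600 · (-9.91464e-11 − (-0.153809)) = -1.27157e-07.

S_4 ≈ 0.260295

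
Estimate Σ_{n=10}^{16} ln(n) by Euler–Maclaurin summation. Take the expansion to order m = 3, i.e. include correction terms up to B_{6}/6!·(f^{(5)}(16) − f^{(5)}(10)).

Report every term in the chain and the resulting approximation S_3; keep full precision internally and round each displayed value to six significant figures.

S_3 ≈ 17.8700

The integral term ∫_10^16 ln(x) dx = 15.3356.
Endpoint term: (f(10) + f(16))/2 = (2.30259 + 2.77259)/2 = 2.53759.
Integral + boundary = 17.8732.
Order-1 term: 1/12 · (0.0625000 − 0.100000) = -0.00312500.
Partial sum through k=1: 17.8700.
Order-2 term: −1/720 · (0.000488281 − 0.00200000) = 2.09961e-06.
Partial sum through k=2: 17.8700.
Order-3 term: 1/30240 · (2.28882e-05 − 0.000240000) = -7.17962e-09.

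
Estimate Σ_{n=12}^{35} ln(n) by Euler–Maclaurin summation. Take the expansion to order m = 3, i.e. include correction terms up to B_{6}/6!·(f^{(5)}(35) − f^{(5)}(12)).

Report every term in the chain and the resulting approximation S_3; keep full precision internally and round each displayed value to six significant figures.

S_3 ≈ 74.6339

∫_12^35 ln(x) dx evaluates to 71.6183.
½[f(12) + f(35)] = ½[2.48491 + 3.55535] = 3.02013.
Running total after boundary: 74.6384.
Correction k=1: B_{2}/2! · (f^{(1)}(35) − f^{(1)}(12)) = 1/12 · (0.0285714 − 0.0833333) = -0.00456349.
Running total after k=1: 74.6339.
Correction k=2: B_{4}/4! · (f^{(3)}(35) − f^{(3)}(12)) = −1/720 · (4.66472e-05 − 0.00115741) = 1.54272e-06.
Running total after k=2: 74.6339.
Correction k=3: B_{6}/6! · (f^{(5)}(35) − f^{(5)}(12)) = 1/30240 · (4.56952e-07 − 9.64506e-05) = -3.17439e-09.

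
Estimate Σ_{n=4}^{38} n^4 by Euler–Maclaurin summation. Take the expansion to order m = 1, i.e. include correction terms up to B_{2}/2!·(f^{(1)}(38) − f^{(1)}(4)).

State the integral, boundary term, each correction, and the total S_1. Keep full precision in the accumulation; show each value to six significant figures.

S_1 ≈ 1.69078e+07

Integral: ∫_4^38 x^4 dx = 1.58468e+07.
½[f(4) + f(38)] = ½[256.000 + 2.08514e+06] = 1.04270e+06.
So far: 1.68895e+07.
k=1: B_{2}/(2)! × [f^{(1)}(38) − f^{(1)}(4)] = 1/12 × (219488 − 256.000) = 18269.3.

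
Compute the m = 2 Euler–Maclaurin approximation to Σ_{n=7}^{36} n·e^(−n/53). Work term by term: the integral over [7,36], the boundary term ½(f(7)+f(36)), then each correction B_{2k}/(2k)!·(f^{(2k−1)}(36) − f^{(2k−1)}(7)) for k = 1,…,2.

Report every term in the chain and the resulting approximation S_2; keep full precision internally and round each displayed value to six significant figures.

S_2 ≈ 407.181

∫_7^36 x·e^(−x/53) dx evaluates to 395.037.
½[f(7) + f(36)] = ½[6.13392 + 18.2520] = 12.1930.
Running total after boundary: 407.230.
k=1: B_{2}/(2)! × [f^{(1)}(36) − f^{(1)}(7)] = 1/12 × (0.162622 − 0.760540) = -0.0498265.
After k=1: 407.181.
k=2: B_{4}/(4)! × [f^{(3)}(36) − f^{(3)}(7)] = −1/720 × (0.000418876 − 0.000894657) = 6.60807e-07.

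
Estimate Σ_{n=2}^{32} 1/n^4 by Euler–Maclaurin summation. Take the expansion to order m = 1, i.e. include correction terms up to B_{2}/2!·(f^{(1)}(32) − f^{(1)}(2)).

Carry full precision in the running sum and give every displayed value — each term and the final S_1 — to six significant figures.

Integral: ∫_2^32 1/x^4 dx = 0.0416565.
Boundary: ½(f(2) + f(32)) = ½(0.0625000 + 9.53674e-07) = 0.0312505.
Running total after boundary: 0.0729070.
k=1: B_{2}/(2)! × [f^{(1)}(32) − f^{(1)}(2)] = 1/12 × (-1.19209e-07 − (-0.125000)) = 0.0104167.

S_1 ≈ 0.0833236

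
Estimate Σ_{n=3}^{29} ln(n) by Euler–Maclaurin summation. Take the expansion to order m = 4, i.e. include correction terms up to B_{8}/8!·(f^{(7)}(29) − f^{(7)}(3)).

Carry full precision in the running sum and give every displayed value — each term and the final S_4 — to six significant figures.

The integral term ∫_3^29 ln(x) dx = 68.3557.
½[f(3) + f(29)] = ½[1.09861 + 3.36730] = 2.23295.
So far: 70.5887.
Order-1 term: 1/12 · (0.0344828 − 0.333333) = -0.0249042.
After k=1: 70.5638.
Order-2 term: −1/720 · (8.20042e-05 − 0.0740741) = 0.000102767.
After k=2: 70.5639.
Order-3 term: 1/30240 · (1.17010e-06 − 0.0987654) = -3.26601e-06.
After k=3: 70.5639.
Order-4 term: −1/1209600 · (4.17394e-08 − 0.329218) = 2.72171e-07.

S_4 ≈ 70.5639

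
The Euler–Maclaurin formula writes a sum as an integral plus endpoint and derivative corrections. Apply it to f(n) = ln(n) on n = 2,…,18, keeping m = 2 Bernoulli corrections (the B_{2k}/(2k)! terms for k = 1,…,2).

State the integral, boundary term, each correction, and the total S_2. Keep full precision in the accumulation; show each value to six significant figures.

Integral: ∫_2^18 ln(x) dx = 34.6404.
Boundary: ½(f(2) + f(18)) = ½(0.693147 + 2.89037) = 1.79176.
So far: 36.4322.
k=1: B_{2}/(2)! × [f^{(1)}(18) − f^{(1)}(2)] = 1/12 × (0.0555556 − 0.500000) = -0.0370370.
Running total after k=1: 36.3951.
k=2: B_{4}/(4)! × [f^{(3)}(18) − f^{(3)}(2)] = −1/720 × (0.000342936 − 0.250000) = 0.000346746.

S_2 ≈ 36.3955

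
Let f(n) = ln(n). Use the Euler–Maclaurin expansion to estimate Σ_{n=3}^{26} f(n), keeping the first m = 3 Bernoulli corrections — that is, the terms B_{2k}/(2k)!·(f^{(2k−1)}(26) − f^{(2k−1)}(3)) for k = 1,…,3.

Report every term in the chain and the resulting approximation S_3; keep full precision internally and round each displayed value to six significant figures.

∫_3^26 ln(x) dx evaluates to 58.4147.
Endpoint term: (f(3) + f(26))/2 = (1.09861 + 3.25810)/2 = 2.17835.
Running total after boundary: 60.5930.
k=1: B_{2}/(2)! × [f^{(1)}(26) − f^{(1)}(3)] = 1/12 × (0.0384615 − 0.333333) = -0.0245726.
Partial sum through k=1: 60.5685.
k=2: B_{4}/(4)! × [f^{(3)}(26) − f^{(3)}(3)] = −1/720 × (0.000113792 − 0.0740741) = 0.000102723.
Partial sum through k=2: 60.5686.
k=3: B_{6}/(6)! × [f^{(5)}(26) − f^{(5)}(3)] = 1/30240 × (2.01997e-06 − 0.0987654) = -3.26599e-06.

S_3 ≈ 60.5686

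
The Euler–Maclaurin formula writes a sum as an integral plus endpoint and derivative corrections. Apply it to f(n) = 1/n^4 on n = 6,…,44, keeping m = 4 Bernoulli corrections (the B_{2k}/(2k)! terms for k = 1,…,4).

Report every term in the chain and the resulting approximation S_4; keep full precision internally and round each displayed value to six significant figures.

Integral: ∫_6^44 1/x^4 dx = 0.00153930.
½[f(6) + f(44)] = ½[0.000771605 + 2.66802e-07] = 0.000385936.
So far: 0.00192523.
Correction k=1: B_{2}/2! · (f^{(1)}(44) − f^{(1)}(6)) = 1/12 · (-2.42547e-08 − (-0.000514403)) = 4.28649e-05.
Partial sum through k=1: 0.00196810.
Correction k=2: B_{4}/4! · (f^{(3)}(44) − f^{(3)}(6)) = −1/720 · (-3.75848e-10 − (-0.000428669)) = -5.95374e-07.
Partial sum through k=2: 0.00196750.
Correction k=3: B_{6}/6! · (f^{(5)}(44) − f^{(5)}(6)) = 1/30240 · (-1.08716e-11 − (-0.000666819)) = 2.20509e-08.
Partial sum through k=3: 0.00196752.
Correction k=4: B_{8}/8! · (f^{(7)}(44) − f^{(7)}(6)) = −1/1209600 · (-5.05397e-13 − (-0.00166705)) = -1.37818e-09.

S_4 ≈ 0.00196752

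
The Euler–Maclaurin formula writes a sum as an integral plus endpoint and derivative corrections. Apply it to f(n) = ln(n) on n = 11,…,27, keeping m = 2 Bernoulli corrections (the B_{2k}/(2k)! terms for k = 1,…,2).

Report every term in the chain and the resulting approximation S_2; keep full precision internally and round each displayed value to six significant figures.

Integral: ∫_11^27 ln(x) dx = 46.6107.
½[f(11) + f(27)] = ½[2.39790 + 3.29584] = 2.84687.
Integral + boundary = 49.4576.
Order-1 term: 1/12 · (0.0370370 − 0.0909091) = -0.00448934.
Running total after k=1: 49.4531.
Order-2 term: −1/720 · (0.000101611 − 0.00150263) = 1.94586e-06.

S_2 ≈ 49.4531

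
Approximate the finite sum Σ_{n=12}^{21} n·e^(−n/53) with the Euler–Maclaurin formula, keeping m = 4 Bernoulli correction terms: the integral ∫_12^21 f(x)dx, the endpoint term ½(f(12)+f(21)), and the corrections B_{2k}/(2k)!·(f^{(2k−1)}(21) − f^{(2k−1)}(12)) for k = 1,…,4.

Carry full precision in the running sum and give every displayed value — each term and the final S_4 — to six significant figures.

Integral: ∫_12^21 x·e^(−x/53) dx = 108.064.
½[f(12) + f(21)] = ½[9.56864 + 14.1299] = 11.8493.
Integral + boundary = 119.913.
Order-1 term: 1/12 · (0.406252 − 0.616847) = -0.0175496.
After k=1: 119.895.
Order-2 term: −1/720 · (0.000623695 − 0.000787334) = 2.27276e-07.
After k=2: 119.895.
Order-3 term: 1/30240 · (3.92583e-07 − 4.82403e-07) = -2.97025e-12.
After k=3: 119.895.
Order-4 term: −1/1209600 · (2.00474e-10 − 2.43687e-10) = 3.57251e-17.

S_4 ≈ 119.895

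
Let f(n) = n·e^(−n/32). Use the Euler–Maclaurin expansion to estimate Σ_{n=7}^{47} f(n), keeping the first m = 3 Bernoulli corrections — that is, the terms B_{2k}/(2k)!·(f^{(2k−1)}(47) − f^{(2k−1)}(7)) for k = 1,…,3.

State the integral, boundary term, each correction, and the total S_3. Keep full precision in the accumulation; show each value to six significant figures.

∫_7^47 x·e^(−x/32) dx evaluates to 420.818.
½[f(7) + f(47)] = ½[5.62466 + 10.8200] = 8.22234.
Integral + boundary = 429.040.
Correction k=1: B_{2}/2! · (f^{(1)}(47) − f^{(1)}(7)) = 1/12 · (-0.107912 − 0.627752) = -0.0613054.
After k=1: 428.979.
Correction k=2: B_{4}/4! · (f^{(3)}(47) − f^{(3)}(7)) = −1/720 · (0.000344252 − 0.00218242) = 2.55301e-06.
After k=2: 428.979.
Correction k=3: B_{6}/6! · (f^{(5)}(47) − f^{(5)}(7)) = 1/30240 · (7.75280e-07 − 3.66387e-06) = -9.55220e-11.

S_3 ≈ 428.979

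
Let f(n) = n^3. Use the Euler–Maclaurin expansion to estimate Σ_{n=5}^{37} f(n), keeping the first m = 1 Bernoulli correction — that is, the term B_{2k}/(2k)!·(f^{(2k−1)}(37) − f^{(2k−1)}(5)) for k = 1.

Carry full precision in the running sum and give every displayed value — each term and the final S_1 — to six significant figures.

The integral term ∫_5^37 x^3 dx = 468384.
Endpoint term: (f(5) + f(37))/2 = (125.000 + 50653.0)/2 = 25389.0.
Integral + boundary = 493773.
Order-1 term: 1/12 · (4107.00 − 75.0000) = 336.000.

S_1 ≈ 494109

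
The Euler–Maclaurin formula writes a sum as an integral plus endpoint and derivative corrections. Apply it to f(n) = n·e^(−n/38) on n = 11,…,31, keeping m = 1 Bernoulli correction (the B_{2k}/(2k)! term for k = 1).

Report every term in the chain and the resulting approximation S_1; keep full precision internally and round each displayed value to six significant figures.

Integral: ∫_11^31 x·e^(−x/38) dx = 234.316.
Boundary: ½(f(11) + f(31)) = ½(8.23523 + 13.7110) = 10.9731.
Running total after boundary: 245.289.
k=1: B_{2}/(2)! × [f^{(1)}(31) − f^{(1)}(11)] = 1/12 × (0.0814745 − 0.531941) = -0.0375389.

S_1 ≈ 245.251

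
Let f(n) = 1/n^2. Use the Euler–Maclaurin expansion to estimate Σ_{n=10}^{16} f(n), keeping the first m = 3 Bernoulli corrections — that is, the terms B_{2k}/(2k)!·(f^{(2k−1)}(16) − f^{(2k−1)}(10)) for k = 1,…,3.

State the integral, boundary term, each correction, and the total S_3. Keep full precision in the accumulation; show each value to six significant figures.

Integral: ∫_10^16 1/x^2 dx = 0.0375000.
½[f(10) + f(16)] = ½[0.0100000 + 0.00390625] = 0.00695313.
Running total after boundary: 0.0444531.
Order-1 term: 1/12 · (-0.000488281 − (-0.00200000)) = 0.000125977.
After k=1: 0.0445791.
Order-2 term: −1/720 · (-2.28882e-05 − (-0.000240000)) = -3.01544e-07.
After k=2: 0.0445788.
Order-3 term: 1/30240 · (-2.68221e-06 − (-7.20000e-05)) = 2.29225e-09.

S_3 ≈ 0.0445788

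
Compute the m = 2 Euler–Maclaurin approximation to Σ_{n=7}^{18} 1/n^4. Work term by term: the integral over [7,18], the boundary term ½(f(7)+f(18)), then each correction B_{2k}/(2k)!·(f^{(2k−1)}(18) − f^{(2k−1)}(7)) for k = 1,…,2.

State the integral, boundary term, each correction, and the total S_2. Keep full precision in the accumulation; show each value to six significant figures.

S_2 ≈ 0.00114713

∫_7^18 1/x^4 dx evaluates to 0.000914661.
Boundary: ½(f(7) + f(18)) = ½(0.000416493 + 9.52599e-06) = 0.000213010.
So far: 0.00112767.
k=1: B_{2}/(2)! × [f^{(1)}(18) − f^{(1)}(7)] = 1/12 × (-2.11689e-06 − (-0.000237996)) = 1.96566e-05.
Partial sum through k=1: 0.00114733.
k=2: B_{4}/(4)! × [f^{(3)}(18) − f^{(3)}(7)] = −1/720 × (-1.96008e-07 − (-0.000145712)) = -2.02105e-07.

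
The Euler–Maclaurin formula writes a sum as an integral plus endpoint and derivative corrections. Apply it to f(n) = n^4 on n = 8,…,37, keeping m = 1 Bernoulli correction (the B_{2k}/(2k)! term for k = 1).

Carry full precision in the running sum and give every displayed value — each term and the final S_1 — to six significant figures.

S_1 ≈ 1.48181e+07

Integral: ∫_8^37 x^4 dx = 1.38622e+07.
½[f(8) + f(37)] = ½[4096.00 + 1.87416e+06] = 939128.
Running total after boundary: 1.48014e+07.
k=1: B_{2}/(2)! × [f^{(1)}(37) − f^{(1)}(8)] = 1/12 × (202612 − 2048.00) = 16713.7.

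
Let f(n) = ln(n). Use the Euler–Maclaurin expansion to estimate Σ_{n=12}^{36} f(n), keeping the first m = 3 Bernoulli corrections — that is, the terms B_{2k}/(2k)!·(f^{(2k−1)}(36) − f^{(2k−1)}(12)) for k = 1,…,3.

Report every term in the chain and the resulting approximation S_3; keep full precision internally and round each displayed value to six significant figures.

S_3 ≈ 78.2174

The integral term ∫_12^36 ln(x) dx = 75.1878.
½[f(12) + f(36)] = ½[2.48491 + 3.58352] = 3.03421.
So far: 78.2220.
k=1: B_{2}/(2)! × [f^{(1)}(36) − f^{(1)}(12)] = 1/12 × (0.0277778 − 0.0833333) = -0.00462963.
Partial sum through k=1: 78.2174.
k=2: B_{4}/(4)! × [f^{(3)}(36) − f^{(3)}(12)] = −1/720 × (4.28669e-05 − 0.00115741) = 1.54797e-06.
Partial sum through k=2: 78.2174.
k=3: B_{6}/(6)! × [f^{(5)}(36) − f^{(5)}(12)] = 1/30240 × (3.96916e-07 − 9.64506e-05) = -3.17638e-09.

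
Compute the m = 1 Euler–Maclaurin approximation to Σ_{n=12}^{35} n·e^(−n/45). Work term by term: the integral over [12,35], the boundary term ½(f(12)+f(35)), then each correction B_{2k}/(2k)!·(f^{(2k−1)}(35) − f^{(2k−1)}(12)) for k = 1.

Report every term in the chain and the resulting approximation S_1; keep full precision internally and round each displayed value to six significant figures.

Integral: ∫_12^35 x·e^(−x/45) dx = 310.673.
½[f(12) + f(35)] = ½[9.19114 + 16.0799] = 12.6355.
So far: 323.309.
k=1: B_{2}/(2)! × [f^{(1)}(35) − f^{(1)}(12)] = 1/12 × (0.102095 − 0.561681) = -0.0382988.

S_1 ≈ 323.270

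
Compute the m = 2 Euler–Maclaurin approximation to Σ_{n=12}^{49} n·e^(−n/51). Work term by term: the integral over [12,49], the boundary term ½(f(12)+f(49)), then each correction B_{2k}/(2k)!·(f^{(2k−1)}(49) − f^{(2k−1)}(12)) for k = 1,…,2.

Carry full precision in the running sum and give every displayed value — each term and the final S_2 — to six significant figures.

The integral term ∫_12^49 x·e^(−x/51) dx = 588.134.
Boundary: ½(f(12) + f(49)) = ½(9.48406 + 18.7470) = 14.1156.
So far: 602.250.
k=1: B_{2}/(2)! × [f^{(1)}(49) − f^{(1)}(12)] = 1/12 × (0.0150036 − 0.604376) = -0.0491144.
Running total after k=1: 602.201.
k=2: B_{4}/(4)! × [f^{(3)}(49) − f^{(3)}(12)] = −1/720 × (0.000299957 − 0.000840082) = 7.50173e-07.

S_2 ≈ 602.201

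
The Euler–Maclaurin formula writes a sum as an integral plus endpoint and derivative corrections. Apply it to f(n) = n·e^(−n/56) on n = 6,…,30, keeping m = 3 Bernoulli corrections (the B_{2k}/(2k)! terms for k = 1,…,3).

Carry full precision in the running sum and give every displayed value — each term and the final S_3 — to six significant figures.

S_3 ≈ 312.096

∫_6^30 x·e^(−x/56) dx evaluates to 300.666.
½[f(6) + f(30)] = ½[5.39038 + 17.5575] = 11.4740.
So far: 312.140.
Correction k=1: B_{2}/2! · (f^{(1)}(30) − f^{(1)}(6)) = 1/12 · (0.271724 − 0.802140) = -0.0442014.
Running total after k=1: 312.096.
Correction k=2: B_{4}/4! · (f^{(3)}(30) − f^{(3)}(6)) = −1/720 · (0.000459893 − 0.000828742) = 5.12290e-07.
Running total after k=2: 312.096.
Correction k=3: B_{6}/6! · (f^{(5)}(30) − f^{(5)}(6)) = 1/30240 · (2.65670e-07 − 4.46971e-07) = -5.99540e-12.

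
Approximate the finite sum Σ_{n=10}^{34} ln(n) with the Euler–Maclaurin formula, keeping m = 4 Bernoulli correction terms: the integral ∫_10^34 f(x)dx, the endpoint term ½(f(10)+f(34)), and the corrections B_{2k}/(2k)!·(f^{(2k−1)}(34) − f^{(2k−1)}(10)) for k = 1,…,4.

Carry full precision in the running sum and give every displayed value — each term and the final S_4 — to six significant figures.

S_4 ≈ 75.7790

Integral: ∫_10^34 ln(x) dx = 72.8704.
½[f(10) + f(34)] = ½[2.30259 + 3.52636] = 2.91447.
So far: 75.7849.
k=1: B_{2}/(2)! × [f^{(1)}(34) − f^{(1)}(10)] = 1/12 × (0.0294118 − 0.100000) = -0.00588235.
Running total after k=1: 75.7790.
k=2: B_{4}/(4)! × [f^{(3)}(34) − f^{(3)}(10)] = −1/720 × (5.08854e-05 − 0.00200000) = 2.70710e-06.
Running total after k=2: 75.7790.
k=3: B_{6}/(6)! × [f^{(5)}(34) − f^{(5)}(10)] = 1/30240 × (5.28222e-07 − 0.000240000) = -7.91904e-09.
Running total after k=3: 75.7790.
k=4: B_{8}/(8)! × [f^{(7)}(34) − f^{(7)}(10)] = −1/1209600 × (1.37082e-08 − 7.20000e-05) = 5.95125e-11.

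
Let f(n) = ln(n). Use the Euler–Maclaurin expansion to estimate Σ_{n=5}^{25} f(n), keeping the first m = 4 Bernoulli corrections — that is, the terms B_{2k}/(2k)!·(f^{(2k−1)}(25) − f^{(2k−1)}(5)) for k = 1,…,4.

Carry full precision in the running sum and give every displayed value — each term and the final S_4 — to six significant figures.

∫_5^25 ln(x) dx evaluates to 52.4247.
½[f(5) + f(25)] = ½[1.60944 + 3.21888] = 2.41416.
So far: 54.8389.
Order-1 term: 1/12 · (0.0400000 − 0.200000) = -0.0133333.
Running total after k=1: 54.8255.
Order-2 term: −1/720 · (0.000128000 − 0.0160000) = 2.20444e-05.
Running total after k=2: 54.8256.
Order-3 term: 1/30240 · (2.45760e-06 − 0.00768000) = -2.53887e-07.
Running total after k=3: 54.8256.
Order-4 term: −1/1209600 · (1.17965e-07 − 0.00921600) = 7.61895e-09.

S_4 ≈ 54.8256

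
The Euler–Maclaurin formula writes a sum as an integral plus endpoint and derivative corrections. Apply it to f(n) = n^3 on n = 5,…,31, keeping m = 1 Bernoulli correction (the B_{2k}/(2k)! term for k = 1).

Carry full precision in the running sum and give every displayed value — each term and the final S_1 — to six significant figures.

∫_5^31 x^3 dx evaluates to 230724.
Endpoint term: (f(5) + f(31))/2 = (125.000 + 29791.0)/2 = 14958.0.
Integral + boundary = 245682.
Order-1 term: 1/12 · (2883.00 − 75.0000) = 234.000.

S_1 ≈ 245916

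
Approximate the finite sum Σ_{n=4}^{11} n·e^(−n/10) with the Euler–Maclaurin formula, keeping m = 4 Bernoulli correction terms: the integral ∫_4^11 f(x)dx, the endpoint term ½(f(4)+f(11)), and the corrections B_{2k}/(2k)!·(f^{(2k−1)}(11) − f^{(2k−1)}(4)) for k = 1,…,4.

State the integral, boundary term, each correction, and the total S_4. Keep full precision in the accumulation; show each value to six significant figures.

The integral term ∫_4^11 x·e^(−x/10) dx = 23.9419.
Boundary: ½(f(4) + f(11)) = ½(2.68128 + 3.66158) = 3.17143.
So far: 27.1133.
Order-1 term: 1/12 · (-0.0332871 − 0.402192) = -0.0362899.
Partial sum through k=1: 27.0770.
Order-2 term: −1/720 · (0.00632455 − 0.0174283) = 1.54219e-05.
Partial sum through k=2: 27.0770.
Order-3 term: 1/30240 · (0.000129820 − 0.000308347) = -5.90369e-09.
Partial sum through k=3: 27.0770.
Order-4 term: −1/1209600 · (1.96394e-06 − 4.42411e-06) = 2.03387e-12.

S_4 ≈ 27.0770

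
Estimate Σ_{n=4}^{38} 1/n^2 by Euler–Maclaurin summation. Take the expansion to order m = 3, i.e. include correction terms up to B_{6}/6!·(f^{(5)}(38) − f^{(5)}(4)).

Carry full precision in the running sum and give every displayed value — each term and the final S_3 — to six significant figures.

S_3 ≈ 0.257851

∫_4^38 1/x^2 dx evaluates to 0.223684.
Endpoint term: (f(4) + f(38))/2 = (0.0625000 + 0.000692521)/2 = 0.0315963.
So far: 0.255280.
Correction k=1: B_{2}/2! · (f^{(1)}(38) − f^{(1)}(4)) = 1/12 · (-3.64485e-05 − (-0.0312500)) = 0.00260113.
Partial sum through k=1: 0.257882.
Correction k=2: B_{4}/4! · (f^{(3)}(38) − f^{(3)}(4)) = −1/720 · (-3.02896e-07 − (-0.0234375)) = -3.25517e-05.
Partial sum through k=2: 0.257849.
Correction k=3: B_{6}/6! · (f^{(5)}(38) − f^{(5)}(4)) = 1/30240 · (-6.29285e-09 − (-0.0439453)) = 1.45322e-06.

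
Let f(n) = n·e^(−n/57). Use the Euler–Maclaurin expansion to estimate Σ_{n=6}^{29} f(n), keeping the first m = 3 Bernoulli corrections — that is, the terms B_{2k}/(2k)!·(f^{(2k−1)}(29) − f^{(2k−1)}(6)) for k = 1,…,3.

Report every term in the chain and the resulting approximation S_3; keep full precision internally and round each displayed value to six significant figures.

∫_6^29 x·e^(−x/57) dx evaluates to 284.968.
Boundary: ½(f(6) + f(29)) = ½(5.40053 + 17.4358) = 11.4181.
Running total after boundary: 296.386.
Correction k=1: B_{2}/2! · (f^{(1)}(29) − f^{(1)}(6)) = 1/12 · (0.295343 − 0.805342) = -0.0424999.
Running total after k=1: 296.344.
Correction k=2: B_{4}/4! · (f^{(3)}(29) − f^{(3)}(6)) = −1/720 · (0.000461006 − 0.000801944) = 4.73525e-07.
Running total after k=2: 296.344.
Correction k=3: B_{6}/6! · (f^{(5)}(29) − f^{(5)}(6)) = 1/30240 · (2.55805e-07 − 4.17364e-07) = -5.34255e-12.

S_3 ≈ 296.344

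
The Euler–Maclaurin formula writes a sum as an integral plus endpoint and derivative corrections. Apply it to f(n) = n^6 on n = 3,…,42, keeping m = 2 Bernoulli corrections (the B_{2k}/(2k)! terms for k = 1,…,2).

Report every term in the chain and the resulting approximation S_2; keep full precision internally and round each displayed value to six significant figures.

The integral term ∫_3^42 x^6 dx = 3.29342e+10.
½[f(3) + f(42)] = ½[729.000 + 5.48903e+09] = 2.74452e+09.
Running total after boundary: 3.56787e+10.
k=1: B_{2}/(2)! × [f^{(1)}(42) − f^{(1)}(3)] = 1/12 × (7.84147e+08 − 1458.00) = 6.53455e+07.
Running total after k=1: 3.57441e+10.
k=2: B_{4}/(4)! × [f^{(3)}(42) − f^{(3)}(3)] = −1/720 × (8.89056e+06 − 3240.00) = -12343.5.

S_2 ≈ 3.57440e+10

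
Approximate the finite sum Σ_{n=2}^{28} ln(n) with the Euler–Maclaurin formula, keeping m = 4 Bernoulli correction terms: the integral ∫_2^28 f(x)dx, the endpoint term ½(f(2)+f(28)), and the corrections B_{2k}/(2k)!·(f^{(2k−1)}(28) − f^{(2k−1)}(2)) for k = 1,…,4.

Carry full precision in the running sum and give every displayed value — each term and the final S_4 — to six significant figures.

S_4 ≈ 67.8897

The integral term ∫_2^28 ln(x) dx = 65.9154.
½[f(2) + f(28)] = ½[0.693147 + 3.33220] = 2.01268.
Integral + boundary = 67.9281.
k=1: B_{2}/(2)! × [f^{(1)}(28) − f^{(1)}(2)] = 1/12 × (0.0357143 − 0.500000) = -0.0386905.
Running total after k=1: 67.8894.
k=2: B_{4}/(4)! × [f^{(3)}(28) − f^{(3)}(2)] = −1/720 × (9.11079e-05 − 0.250000) = 0.000347096.
Running total after k=2: 67.8898.
k=3: B_{6}/(6)! × [f^{(5)}(28) − f^{(5)}(2)] = 1/30240 × (1.39451e-06 − 0.750000) = -2.48015e-05.
Running total after k=3: 67.8897.
k=4: B_{8}/(8)! × [f^{(7)}(28) − f^{(7)}(2)] = −1/1209600 × (5.33613e-08 − 5.62500) = 4.65030e-06.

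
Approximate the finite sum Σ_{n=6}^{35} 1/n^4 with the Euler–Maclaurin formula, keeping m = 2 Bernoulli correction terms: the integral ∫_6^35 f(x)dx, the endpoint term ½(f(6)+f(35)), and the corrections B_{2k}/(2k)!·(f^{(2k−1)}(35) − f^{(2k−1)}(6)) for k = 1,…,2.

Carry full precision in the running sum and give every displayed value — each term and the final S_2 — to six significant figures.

Integral: ∫_6^35 1/x^4 dx = 0.00153544.
½[f(6) + f(35)] = ½[0.000771605 + 6.66389e-07] = 0.000386136.
Running total after boundary: 0.00192157.
Correction k=1: B_{2}/2! · (f^{(1)}(35) − f^{(1)}(6)) = 1/12 · (-7.61587e-08 − (-0.000514403)) = 4.28606e-05.
After k=1: 0.00196443.
Correction k=2: B_{4}/4! · (f^{(3)}(35) − f^{(3)}(6)) = −1/720 · (-1.86511e-09 − (-0.000428669)) = -5.95372e-07.

S_2 ≈ 0.00196384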